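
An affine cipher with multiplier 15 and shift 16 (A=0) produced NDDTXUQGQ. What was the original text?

FNNVXCAIA

The inverse of 15 mod 26 is 7, since 15·7=105≡1. Apply D(y)=7·(y−16) mod 26:
N(13): 7·(13−16)=-21≡5 → F
D(3): 7·(3−16)=-91≡13 → N
D(3): 7·(3−16)=-91≡13 → N
T(19): 7·(19−16)=21 → V
X(23): 7·(23−16)=49≡23 → X
U(20): 7·(20−16)=28≡2 → C
Q(16): 7·(16−16)=0 → A
G(6): 7·(6−16)=-70≡8 → I
Q(16): 7·(16−16)=0 → A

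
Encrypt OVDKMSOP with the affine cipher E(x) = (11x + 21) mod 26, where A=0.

O(14): 11·14+21=175≡19 → T
V(21): 11·21+21=252≡18 → S
D(3): 11·3+21=54≡2 → C
K(10): 11·10+21=131≡1 → B
M(12): 11·12+21=153≡23 → X
S(18): 11·18+21=219≡11 → L
O(14): 11·14+21=175≡19 → T
P(15): 11·15+21=186≡4 → E

TSCBXLTE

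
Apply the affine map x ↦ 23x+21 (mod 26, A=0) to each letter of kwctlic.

k(10): 23·10+21=251≡17 → r
w(22): 23·22+21=527≡7 → h
c(2): 23·2+21=67≡15 → p
t(19): 23·19+21=458≡16 → q
l(11): 23·11+21=274≡14 → o
i(8): 23·8+21=205≡23 → x
c(2): 23·2+21=67≡15 → p

rhpqoxp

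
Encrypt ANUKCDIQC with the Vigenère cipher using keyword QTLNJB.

Repeat the key across the message: QTLNJBQTL
A(0)+Q(16): 16 → Q
N(13)+T(19): 32≡6 → G
U(20)+L(11): 31≡5 → F
K(10)+N(13): 23 → X
C(2)+J(9): 11 → L
D(3)+B(1): 4 → E
I(8)+Q(16): 24 → Y
Q(16)+T(19): 35≡9 → J
C(2)+L(11): 13 → N

QGFXLEYJN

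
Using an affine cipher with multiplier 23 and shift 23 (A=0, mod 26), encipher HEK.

H(7): 23·7+23=184≡2 → C
E(4): 23·4+23=115≡11 → L
K(10): 23·10+23=253≡19 → T

CLT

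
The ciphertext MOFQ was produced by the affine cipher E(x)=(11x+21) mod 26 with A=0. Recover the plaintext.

The inverse of 11 mod 26 is 19, since 11·19=209≡1. Apply D(y)=19·(y−21) mod 26:
M(12): 19·(12−21)=-171≡11 → L
O(14): 19·(14−21)=-133≡23 → X
F(5): 19·(5−21)=-304≡8 → I
Q(16): 19·(16−21)=-95≡9 → J

LXIJ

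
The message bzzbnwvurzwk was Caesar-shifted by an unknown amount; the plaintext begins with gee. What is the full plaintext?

geegsbazwebp

From the crib: b(1)−g(6)=-5≡21, so the shift is 21.
Subtract 21 from each ciphertext letter:
b(1): 1−21=-20≡6 → g
z(25): 25−21=4 → e
z(25): 25−21=4 → e
b(1): 1−21=-20≡6 → g
n(13): 13−21=-8≡18 → s
w(22): 22−21=1 → b
v(21): 21−21=0 → a
u(20): 20−21=-1≡25 → z
r(17): 17−21=-4≡22 → w
z(25): 25−21=4 → e
w(22): 22−21=1 → b
k(10): 10−21=-11≡15 → p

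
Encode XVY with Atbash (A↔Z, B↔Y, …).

X(23) → C(2)
V(21) → E(4)
Y(24) → B(1)

CEB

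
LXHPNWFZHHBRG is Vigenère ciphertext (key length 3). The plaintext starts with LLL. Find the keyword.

AMW

Subtract each crib letter from the matching ciphertext letter (mod 26):
L(11)−L(11)=0 → A
X(23)−L(11)=12 → M
H(7)−L(11)=-4≡22 → W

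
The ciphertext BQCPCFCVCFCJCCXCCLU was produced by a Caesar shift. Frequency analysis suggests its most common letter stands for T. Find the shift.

The most frequent ciphertext letter is C (appears 9 times).
C is position 2; T is position 19.
Shift = -17≡9.

9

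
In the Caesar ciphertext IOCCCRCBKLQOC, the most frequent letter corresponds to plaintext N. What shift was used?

15

The most frequent ciphertext letter is C (appears 5 times).
C is position 2; N is position 13.
Shift = -11≡15.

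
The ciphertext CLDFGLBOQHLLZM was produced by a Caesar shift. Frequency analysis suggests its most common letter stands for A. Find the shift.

11

The most frequent ciphertext letter is L (appears 4 times).
L is position 11; A is position 0.
Shift = 11.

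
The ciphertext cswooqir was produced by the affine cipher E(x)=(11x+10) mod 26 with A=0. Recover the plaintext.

ewuyykod

The inverse of 11 mod 26 is 19, since 11·19=209≡1. Apply D(y)=19·(y−10) mod 26:
c(2): 19·(2−10)=-152≡4 → e
s(18): 19·(18−10)=152≡22 → w
w(22): 19·(22−10)=228≡20 → u
o(14): 19·(14−10)=76≡24 → y
o(14): 19·(14−10)=76≡24 → y
q(16): 19·(16−10)=114≡10 → k
i(8): 19·(8−10)=-38≡14 → o
r(17): 19·(17−10)=133≡3 → d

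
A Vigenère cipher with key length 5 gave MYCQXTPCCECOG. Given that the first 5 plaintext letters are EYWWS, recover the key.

IAGUF

Subtract each crib letter from the matching ciphertext letter (mod 26):
M(12)−E(4)=8 → I
Y(24)−Y(24)=0 → A
C(2)−W(22)=-20≡6 → G
Q(16)−W(22)=-6≡20 → U
X(23)−S(18)=5 → F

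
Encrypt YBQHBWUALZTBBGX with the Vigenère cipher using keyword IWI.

GXYPXECWTHPJJCF

Repeat the key across the message: IWIIWIIWIIWIIWI
Y(24)+I(8): 32≡6 → G
B(1)+W(22): 23 → X
Q(16)+I(8): 24 → Y
H(7)+I(8): 15 → P
B(1)+W(22): 23 → X
W(22)+I(8): 30≡4 → E
U(20)+I(8): 28≡2 → C
A(0)+W(22): 22 → W
L(11)+I(8): 19 → T
Z(25)+I(8): 33≡7 → H
T(19)+W(22): 41≡15 → P
B(1)+I(8): 9 → J
B(1)+I(8): 9 → J
G(6)+W(22): 28≡2 → C
X(23)+I(8): 31≡5 → F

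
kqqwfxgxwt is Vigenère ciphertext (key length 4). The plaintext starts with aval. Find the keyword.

kvql

Subtract each crib letter from the matching ciphertext letter (mod 26):
k(10)−a(0)=10 → k
q(16)−v(21)=-5≡21 → v
q(16)−a(0)=16 → q
w(22)−l(11)=11 → l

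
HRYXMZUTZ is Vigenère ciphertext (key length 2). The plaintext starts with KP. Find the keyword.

Subtract each crib letter from the matching ciphertext letter (mod 26):
H(7)−K(10)=-3≡23 → X
R(17)−P(15)=2 → C

XC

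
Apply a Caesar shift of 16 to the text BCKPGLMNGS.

RSAFWBCDWI

B(1): 1+16=17 → R
C(2): 2+16=18 → S
K(10): 10+16=26≡0 → A
P(15): 15+16=31≡5 → F
G(6): 6+16=22 → W
L(11): 11+16=27≡1 → B
M(12): 12+16=28≡2 → C
N(13): 13+16=29≡3 → D
G(6): 6+16=22 → W
S(18): 18+16=34≡8 → I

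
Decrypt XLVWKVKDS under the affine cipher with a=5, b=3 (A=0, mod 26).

EMOJRORAD

The inverse of 5 mod 26 is 21, since 5·21=105≡1. Apply D(y)=21·(y−3) mod 26:
X(23): 21·(23−3)=420≡4 → E
L(11): 21·(11−3)=168≡12 → M
V(21): 21·(21−3)=378≡14 → O
W(22): 21·(22−3)=399≡9 → J
K(10): 21·(10−3)=147≡17 → R
V(21): 21·(21−3)=378≡14 → O
K(10): 21·(10−3)=147≡17 → R
D(3): 21·(3−3)=0 → A
S(18): 21·(18−3)=315≡3 → D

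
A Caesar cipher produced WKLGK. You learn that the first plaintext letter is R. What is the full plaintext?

RFGBF

From the crib: W(22)−R(17)=5, so the shift is 5.
Subtract 5 from each ciphertext letter:
W(22): 22−5=17 → R
K(10): 10−5=5 → F
L(11): 11−5=6 → G
G(6): 6−5=1 → B
K(10): 10−5=5 → F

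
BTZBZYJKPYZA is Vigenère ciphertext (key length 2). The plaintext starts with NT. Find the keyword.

OA

Subtract each crib letter from the matching ciphertext letter (mod 26):
B(1)−N(13)=-12≡14 → O
T(19)−T(19)=0 → A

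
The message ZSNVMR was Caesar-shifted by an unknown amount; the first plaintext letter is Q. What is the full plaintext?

From the crib: Z(25)−Q(16)=9, so the shift is 9.
Subtract 9 from each ciphertext letter:
Z(25): 25−9=16 → Q
S(18): 18−9=9 → J
N(13): 13−9=4 → E
V(21): 21−9=12 → M
M(12): 12−9=3 → D
R(17): 17−9=8 → I

QJEMDI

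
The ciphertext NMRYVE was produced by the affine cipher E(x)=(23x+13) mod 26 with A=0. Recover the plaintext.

AJQFGD

The inverse of 23 mod 26 is 17, since 23·17=391≡1. Apply D(y)=17·(y−13) mod 26:
N(13): 17·(13−13)=0 → A
M(12): 17·(12−13)=-17≡9 → J
R(17): 17·(17−13)=68≡16 → Q
Y(24): 17·(24−13)=187≡5 → F
V(21): 17·(21−13)=136≡6 → G
E(4): 17·(4−13)=-153≡3 → D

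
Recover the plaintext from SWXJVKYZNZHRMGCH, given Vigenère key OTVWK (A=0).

EDCNLWFERPTYRKST

Repeat the key across the ciphertext: OTVWKOTVWKOTVWKO
S(18)−O(14): 4 → E
W(22)−T(19): 3 → D
X(23)−V(21): 2 → C
J(9)−W(22): -13≡13 → N
V(21)−K(10): 11 → L
K(10)−O(14): -4≡22 → W
Y(24)−T(19): 5 → F
Z(25)−V(21): 4 → E
N(13)−W(22): -9≡17 → R
Z(25)−K(10): 15 → P
H(7)−O(14): -7≡19 → T
R(17)−T(19): -2≡24 → Y
M(12)−V(21): -9≡17 → R
G(6)−W(22): -16≡10 → K
C(2)−K(10): -8≡18 → S
H(7)−O(14): -7≡19 → T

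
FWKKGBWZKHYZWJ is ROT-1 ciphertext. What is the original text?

EVJJFAVYJGXYVI

F(5): 5−1=4 → E
W(22): 22−1=21 → V
K(10): 10−1=9 → J
K(10): 10−1=9 → J
G(6): 6−1=5 → F
B(1): 1−1=0 → A
W(22): 22−1=21 → V
Z(25): 25−1=24 → Y
K(10): 10−1=9 → J
H(7): 7−1=6 → G
Y(24): 24−1=23 → X
Z(25): 25−1=24 → Y
W(22): 22−1=21 → V
J(9): 9−1=8 → I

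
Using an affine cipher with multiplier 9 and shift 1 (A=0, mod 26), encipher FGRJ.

F(5): 9·5+1=46≡20 → U
G(6): 9·6+1=55≡3 → D
R(17): 9·17+1=154≡24 → Y
J(9): 9·9+1=82≡4 → E

UDYE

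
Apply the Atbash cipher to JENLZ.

J(9) → Q(16)
E(4) → V(21)
N(13) → M(12)
L(11) → O(14)
Z(25) → A(0)

QVMOA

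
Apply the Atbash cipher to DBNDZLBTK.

D(3) → W(22)
B(1) → Y(24)
N(13) → M(12)
D(3) → W(22)
Z(25) → A(0)
L(11) → O(14)
B(1) → Y(24)
T(19) → G(6)
K(10) → P(15)

WYMWAOYGP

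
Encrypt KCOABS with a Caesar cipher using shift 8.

K(10): 10+8=18 → S
C(2): 2+8=10 → K
O(14): 14+8=22 → W
A(0): 0+8=8 → I
B(1): 1+8=9 → J
S(18): 18+8=26≡0 → A

SKWIJA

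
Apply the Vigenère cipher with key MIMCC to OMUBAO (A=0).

AUGDCA

Repeat the key across the message: MIMCCM
O(14)+M(12): 26≡0 → A
M(12)+I(8): 20 → U
U(20)+M(12): 32≡6 → G
B(1)+C(2): 3 → D
A(0)+C(2): 2 → C
O(14)+M(12): 26≡0 → A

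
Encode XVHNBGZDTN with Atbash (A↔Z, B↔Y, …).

X(23) → C(2)
V(21) → E(4)
H(7) → S(18)
N(13) → M(12)
B(1) → Y(24)
G(6) → T(19)
Z(25) → A(0)
D(3) → W(22)
T(19) → G(6)
N(13) → M(12)

CESMYTAWGM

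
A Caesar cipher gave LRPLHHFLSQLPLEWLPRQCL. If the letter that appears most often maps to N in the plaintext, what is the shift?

The most frequent ciphertext letter is L (appears 7 times).
L is position 11; N is position 13.
Shift = -2≡24.

24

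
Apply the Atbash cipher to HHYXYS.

H(7) → S(18)
H(7) → S(18)
Y(24) → B(1)
X(23) → C(2)
Y(24) → B(1)
S(18) → H(7)

SSBCBH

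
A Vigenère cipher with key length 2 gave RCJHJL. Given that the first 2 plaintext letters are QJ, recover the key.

BT

Subtract each crib letter from the matching ciphertext letter (mod 26):
R(17)−Q(16)=1 → B
C(2)−J(9)=-7≡19 → T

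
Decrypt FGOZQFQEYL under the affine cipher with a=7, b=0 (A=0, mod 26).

XMCLGXGIWJ

The inverse of 7 mod 26 is 15, since 7·15=105≡1. Apply D(y)=15·(y−0) mod 26:
F(5): 15·(5−0)=75≡23 → X
G(6): 15·(6−0)=90≡12 → M
O(14): 15·(14−0)=210≡2 → C
Z(25): 15·(25−0)=375≡11 → L
Q(16): 15·(16−0)=240≡6 → G
F(5): 15·(5−0)=75≡23 → X
Q(16): 15·(16−0)=240≡6 → G
E(4): 15·(4−0)=60≡8 → I
Y(24): 15·(24−0)=360≡22 → W
L(11): 15·(11−0)=165≡9 → J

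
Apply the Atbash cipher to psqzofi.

khjalur

p(15) → k(10)
s(18) → h(7)
q(16) → j(9)
z(25) → a(0)
o(14) → l(11)
f(5) → u(20)
i(8) → r(17)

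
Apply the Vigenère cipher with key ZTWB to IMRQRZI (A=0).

Repeat the key across the message: ZTWBZTW
I(8)+Z(25): 33≡7 → H
M(12)+T(19): 31≡5 → F
R(17)+W(22): 39≡13 → N
Q(16)+B(1): 17 → R
R(17)+Z(25): 42≡16 → Q
Z(25)+T(19): 44≡18 → S
I(8)+W(22): 30≡4 → E

HFNRQSE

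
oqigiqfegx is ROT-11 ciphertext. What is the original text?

dfxvxfutvm

o(14): 14−11=3 → d
q(16): 16−11=5 → f
i(8): 8−11=-3≡23 → x
g(6): 6−11=-5≡21 → v
i(8): 8−11=-3≡23 → x
q(16): 16−11=5 → f
f(5): 5−11=-6≡20 → u
e(4): 4−11=-7≡19 → t
g(6): 6−11=-5≡21 → v
x(23): 23−11=12 → m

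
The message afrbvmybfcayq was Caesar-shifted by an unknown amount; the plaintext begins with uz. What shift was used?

6

From the crib: a(0)−u(20)=-20≡6, so the shift is 6.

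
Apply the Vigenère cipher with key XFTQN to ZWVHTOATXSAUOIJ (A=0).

WBOXGLFMNFXZHYW

Repeat the key across the message: XFTQNXFTQNXFTQN
Z(25)+X(23): 48≡22 → W
W(22)+F(5): 27≡1 → B
V(21)+T(19): 40≡14 → O
H(7)+Q(16): 23 → X
T(19)+N(13): 32≡6 → G
O(14)+X(23): 37≡11 → L
A(0)+F(5): 5 → F
T(19)+T(19): 38≡12 → M
X(23)+Q(16): 39≡13 → N
S(18)+N(13): 31≡5 → F
A(0)+X(23): 23 → X
U(20)+F(5): 25 → Z
O(14)+T(19): 33≡7 → H
I(8)+Q(16): 24 → Y
J(9)+N(13): 22 → W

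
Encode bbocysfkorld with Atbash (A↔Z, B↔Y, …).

yylxbhupliow

b(1) → y(24)
b(1) → y(24)
o(14) → l(11)
c(2) → x(23)
y(24) → b(1)
s(18) → h(7)
f(5) → u(20)
k(10) → p(15)
o(14) → l(11)
r(17) → i(8)
l(11) → o(14)
d(3) → w(22)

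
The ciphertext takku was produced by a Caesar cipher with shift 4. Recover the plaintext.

pwggq

t(19): 19−4=15 → p
a(0): 0−4=-4≡22 → w
k(10): 10−4=6 → g
k(10): 10−4=6 → g
u(20): 20−4=16 → q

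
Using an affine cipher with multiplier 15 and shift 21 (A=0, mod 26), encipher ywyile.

rnrled

y(24): 15·24+21=381≡17 → r
w(22): 15·22+21=351≡13 → n
y(24): 15·24+21=381≡17 → r
i(8): 15·8+21=141≡11 → l
l(11): 15·11+21=186≡4 → e
e(4): 15·4+21=81≡3 → d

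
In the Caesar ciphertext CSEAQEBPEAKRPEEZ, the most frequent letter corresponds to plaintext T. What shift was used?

The most frequent ciphertext letter is E (appears 5 times).
E is position 4; T is position 19.
Shift = -15≡11.

11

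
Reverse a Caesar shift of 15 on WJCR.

W(22): 22−15=7 → H
J(9): 9−15=-6≡20 → U
C(2): 2−15=-13≡13 → N
R(17): 17−15=2 → C

HUNC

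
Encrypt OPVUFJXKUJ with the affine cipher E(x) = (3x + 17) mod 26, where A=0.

HKCZGSIVZS

O(14): 3·14+17=59≡7 → H
P(15): 3·15+17=62≡10 → K
V(21): 3·21+17=80≡2 → C
U(20): 3·20+17=77≡25 → Z
F(5): 3·5+17=32≡6 → G
J(9): 3·9+17=44≡18 → S
X(23): 3·23+17=86≡8 → I
K(10): 3·10+17=47≡21 → V
U(20): 3·20+17=77≡25 → Z
J(9): 3·9+17=44≡18 → S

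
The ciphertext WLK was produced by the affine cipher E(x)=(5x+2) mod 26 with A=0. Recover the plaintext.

EHM

The inverse of 5 mod 26 is 21, since 5·21=105≡1. Apply D(y)=21·(y−2) mod 26:
W(22): 21·(22−2)=420≡4 → E
L(11): 21·(11−2)=189≡7 → H
K(10): 21·(10−2)=168≡12 → M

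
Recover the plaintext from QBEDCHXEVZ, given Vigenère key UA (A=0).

Repeat the key across the ciphertext: UAUAUAUAUA
Q(16)−U(20): -4≡22 → W
B(1)−A(0): 1 → B
E(4)−U(20): -16≡10 → K
D(3)−A(0): 3 → D
C(2)−U(20): -18≡8 → I
H(7)−A(0): 7 → H
X(23)−U(20): 3 → D
E(4)−A(0): 4 → E
V(21)−U(20): 1 → B
Z(25)−A(0): 25 → Z

WBKDIHDEBZ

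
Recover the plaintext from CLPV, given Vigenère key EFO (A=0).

YGBR

Repeat the key across the ciphertext: EFOE
C(2)−E(4): -2≡24 → Y
L(11)−F(5): 6 → G
P(15)−O(14): 1 → B
V(21)−E(4): 17 → R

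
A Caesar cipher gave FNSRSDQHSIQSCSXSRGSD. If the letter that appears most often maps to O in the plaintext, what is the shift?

4

The most frequent ciphertext letter is S (appears 7 times).
S is position 18; O is position 14.
Shift = 4.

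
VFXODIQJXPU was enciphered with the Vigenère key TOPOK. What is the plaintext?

Repeat the key across the ciphertext: TOPOKTOPOKT
V(21)−T(19): 2 → C
F(5)−O(14): -9≡17 → R
X(23)−P(15): 8 → I
O(14)−O(14): 0 → A
D(3)−K(10): -7≡19 → T
I(8)−T(19): -11≡15 → P
Q(16)−O(14): 2 → C
J(9)−P(15): -6≡20 → U
X(23)−O(14): 9 → J
P(15)−K(10): 5 → F
U(20)−T(19): 1 → B

CRIATPCUJFB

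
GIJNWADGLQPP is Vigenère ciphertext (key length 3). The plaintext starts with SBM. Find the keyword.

Subtract each crib letter from the matching ciphertext letter (mod 26):
G(6)−S(18)=-12≡14 → O
I(8)−B(1)=7 → H
J(9)−M(12)=-3≡23 → X

OHX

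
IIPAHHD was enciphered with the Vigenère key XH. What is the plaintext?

LBSTKAG

Repeat the key across the ciphertext: XHXHXHX
I(8)−X(23): -15≡11 → L
I(8)−H(7): 1 → B
P(15)−X(23): -8≡18 → S
A(0)−H(7): -7≡19 → T
H(7)−X(23): -16≡10 → K
H(7)−H(7): 0 → A
D(3)−X(23): -20≡6 → G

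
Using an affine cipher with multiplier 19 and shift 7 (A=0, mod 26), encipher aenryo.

a(0): 19·0+7=7 → h
e(4): 19·4+7=83≡5 → f
n(13): 19·13+7=254≡20 → u
r(17): 19·17+7=330≡18 → s
y(24): 19·24+7=463≡21 → v
o(14): 19·14+7=273≡13 → n

hfusvn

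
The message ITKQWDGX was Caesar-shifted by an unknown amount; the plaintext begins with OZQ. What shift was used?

From the crib: I(8)−O(14)=-6≡20, so the shift is 20.

20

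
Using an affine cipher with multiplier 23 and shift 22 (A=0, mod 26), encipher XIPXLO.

X(23): 23·23+22=551≡5 → F
I(8): 23·8+22=206≡24 → Y
P(15): 23·15+22=367≡3 → D
X(23): 23·23+22=551≡5 → F
L(11): 23·11+22=275≡15 → P
O(14): 23·14+22=344≡6 → G

FYDFPG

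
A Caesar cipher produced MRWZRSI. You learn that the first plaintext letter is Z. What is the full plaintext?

From the crib: M(12)−Z(25)=-13≡13, so the shift is 13.
Subtract 13 from each ciphertext letter:
M(12): 12−13=-1≡25 → Z
R(17): 17−13=4 → E
W(22): 22−13=9 → J
Z(25): 25−13=12 → M
R(17): 17−13=4 → E
S(18): 18−13=5 → F
I(8): 8−13=-5≡21 → V

ZEJMEFV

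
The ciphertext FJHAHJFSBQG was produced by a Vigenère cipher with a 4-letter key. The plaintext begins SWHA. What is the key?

Subtract each crib letter from the matching ciphertext letter (mod 26):
F(5)−S(18)=-13≡13 → N
J(9)−W(22)=-13≡13 → N
H(7)−H(7)=0 → A
A(0)−A(0)=0 → A

NNAA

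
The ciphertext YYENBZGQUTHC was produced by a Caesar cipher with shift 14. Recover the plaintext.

Y(24): 24−14=10 → K
Y(24): 24−14=10 → K
E(4): 4−14=-10≡16 → Q
N(13): 13−14=-1≡25 → Z
B(1): 1−14=-13≡13 → N
Z(25): 25−14=11 → L
G(6): 6−14=-8≡18 → S
Q(16): 16−14=2 → C
U(20): 20−14=6 → G
T(19): 19−14=5 → F
H(7): 7−14=-7≡19 → T
C(2): 2−14=-12≡14 → O

KKQZNLSCGFTO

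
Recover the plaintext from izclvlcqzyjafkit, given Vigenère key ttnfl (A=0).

Repeat the key across the ciphertext: ttnflttnflttnflt
i(8)−t(19): -11≡15 → p
z(25)−t(19): 6 → g
c(2)−n(13): -11≡15 → p
l(11)−f(5): 6 → g
v(21)−l(11): 10 → k
l(11)−t(19): -8≡18 → s
c(2)−t(19): -17≡9 → j
q(16)−n(13): 3 → d
z(25)−f(5): 20 → u
y(24)−l(11): 13 → n
j(9)−t(19): -10≡16 → q
a(0)−t(19): -19≡7 → h
f(5)−n(13): -8≡18 → s
k(10)−f(5): 5 → f
i(8)−l(11): -3≡23 → x
t(19)−t(19): 0 → a

pgpgksjdunqhsfxa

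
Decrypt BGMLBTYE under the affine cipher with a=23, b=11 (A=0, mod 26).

The inverse of 23 mod 26 is 17, since 23·17=391≡1. Apply D(y)=17·(y−11) mod 26:
B(1): 17·(1−11)=-170≡12 → M
G(6): 17·(6−11)=-85≡19 → T
M(12): 17·(12−11)=17 → R
L(11): 17·(11−11)=0 → A
B(1): 17·(1−11)=-170≡12 → M
T(19): 17·(19−11)=136≡6 → G
Y(24): 17·(24−11)=221≡13 → N
E(4): 17·(4−11)=-119≡11 → L

MTRAMGNL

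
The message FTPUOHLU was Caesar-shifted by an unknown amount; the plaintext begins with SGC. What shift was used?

13

From the crib: F(5)−S(18)=-13≡13, so the shift is 13.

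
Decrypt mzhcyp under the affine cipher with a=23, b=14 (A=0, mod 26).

The inverse of 23 mod 26 is 17, since 23·17=391≡1. Apply D(y)=17·(y−14) mod 26:
m(12): 17·(12−14)=-34≡18 → s
z(25): 17·(25−14)=187≡5 → f
h(7): 17·(7−14)=-119≡11 → l
c(2): 17·(2−14)=-204≡4 → e
y(24): 17·(24−14)=170≡14 → o
p(15): 17·(15−14)=17 → r

sfleor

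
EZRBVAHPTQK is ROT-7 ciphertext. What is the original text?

E(4): 4−7=-3≡23 → X
Z(25): 25−7=18 → S
R(17): 17−7=10 → K
B(1): 1−7=-6≡20 → U
V(21): 21−7=14 → O
A(0): 0−7=-7≡19 → T
H(7): 7−7=0 → A
P(15): 15−7=8 → I
T(19): 19−7=12 → M
Q(16): 16−7=9 → J
K(10): 10−7=3 → D

XSKUOTAIMJD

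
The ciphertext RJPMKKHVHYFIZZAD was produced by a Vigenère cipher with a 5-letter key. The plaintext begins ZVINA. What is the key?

SOHZK

Subtract each crib letter from the matching ciphertext letter (mod 26):
R(17)−Z(25)=-8≡18 → S
J(9)−V(21)=-12≡14 → O
P(15)−I(8)=7 → H
M(12)−N(13)=-1≡25 → Z
K(10)−A(0)=10 → K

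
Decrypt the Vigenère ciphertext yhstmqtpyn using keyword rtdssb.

hopbupcwvv

Repeat the key across the ciphertext: rtdssbrtds
y(24)−r(17): 7 → h
h(7)−t(19): -12≡14 → o
s(18)−d(3): 15 → p
t(19)−s(18): 1 → b
m(12)−s(18): -6≡20 → u
q(16)−b(1): 15 → p
t(19)−r(17): 2 → c
p(15)−t(19): -4≡22 → w
y(24)−d(3): 21 → v
n(13)−s(18): -5≡21 → v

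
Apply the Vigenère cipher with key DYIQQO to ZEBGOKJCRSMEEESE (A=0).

Repeat the key across the message: DYIQQODYIQQODYIQ
Z(25)+D(3): 28≡2 → C
E(4)+Y(24): 28≡2 → C
B(1)+I(8): 9 → J
G(6)+Q(16): 22 → W
O(14)+Q(16): 30≡4 → E
K(10)+O(14): 24 → Y
J(9)+D(3): 12 → M
C(2)+Y(24): 26≡0 → A
R(17)+I(8): 25 → Z
S(18)+Q(16): 34≡8 → I
M(12)+Q(16): 28≡2 → C
E(4)+O(14): 18 → S
E(4)+D(3): 7 → H
E(4)+Y(24): 28≡2 → C
S(18)+I(8): 26≡0 → A
E(4)+Q(16): 20 → U

CCJWEYMAZICSHCAU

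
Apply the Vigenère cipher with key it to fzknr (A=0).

Repeat the key across the message: ititi
f(5)+i(8): 13 → n
z(25)+t(19): 44≡18 → s
k(10)+i(8): 18 → s
n(13)+t(19): 32≡6 → g
r(17)+i(8): 25 → z

nssgz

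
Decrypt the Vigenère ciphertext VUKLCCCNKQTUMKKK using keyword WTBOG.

ZBJXWGJMWKXBLWEO

Repeat the key across the ciphertext: WTBOGWTBOGWTBOGW
V(21)−W(22): -1≡25 → Z
U(20)−T(19): 1 → B
K(10)−B(1): 9 → J
L(11)−O(14): -3≡23 → X
C(2)−G(6): -4≡22 → W
C(2)−W(22): -20≡6 → G
C(2)−T(19): -17≡9 → J
N(13)−B(1): 12 → M
K(10)−O(14): -4≡22 → W
Q(16)−G(6): 10 → K
T(19)−W(22): -3≡23 → X
U(20)−T(19): 1 → B
M(12)−B(1): 11 → L
K(10)−O(14): -4≡22 → W
K(10)−G(6): 4 → E
K(10)−W(22): -12≡14 → O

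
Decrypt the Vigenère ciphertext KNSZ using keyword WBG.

OMMD

Repeat the key across the ciphertext: WBGW
K(10)−W(22): -12≡14 → O
N(13)−B(1): 12 → M
S(18)−G(6): 12 → M
Z(25)−W(22): 3 → D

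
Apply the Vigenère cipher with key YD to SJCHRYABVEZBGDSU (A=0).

Repeat the key across the message: YDYDYDYDYDYDYDYD
S(18)+Y(24): 42≡16 → Q
J(9)+D(3): 12 → M
C(2)+Y(24): 26≡0 → A
H(7)+D(3): 10 → K
R(17)+Y(24): 41≡15 → P
Y(24)+D(3): 27≡1 → B
A(0)+Y(24): 24 → Y
B(1)+D(3): 4 → E
V(21)+Y(24): 45≡19 → T
E(4)+D(3): 7 → H
Z(25)+Y(24): 49≡23 → X
B(1)+D(3): 4 → E
G(6)+Y(24): 30≡4 → E
D(3)+D(3): 6 → G
S(18)+Y(24): 42≡16 → Q
U(20)+D(3): 23 → X

QMAKPBYETHXEEGQX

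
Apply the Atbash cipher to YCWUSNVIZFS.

Y(24) → B(1)
C(2) → X(23)
W(22) → D(3)
U(20) → F(5)
S(18) → H(7)
N(13) → M(12)
V(21) → E(4)
I(8) → R(17)
Z(25) → A(0)
F(5) → U(20)
S(18) → H(7)

BXDFHMERAUH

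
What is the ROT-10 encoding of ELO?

OVY

E(4): 4+10=14 → O
L(11): 11+10=21 → V
O(14): 14+10=24 → Y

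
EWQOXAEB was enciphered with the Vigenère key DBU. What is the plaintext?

BVWLWGBA

Repeat the key across the ciphertext: DBUDBUDB
E(4)−D(3): 1 → B
W(22)−B(1): 21 → V
Q(16)−U(20): -4≡22 → W
O(14)−D(3): 11 → L
X(23)−B(1): 22 → W
A(0)−U(20): -20≡6 → G
E(4)−D(3): 1 → B
B(1)−B(1): 0 → A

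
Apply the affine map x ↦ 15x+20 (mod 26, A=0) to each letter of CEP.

C(2): 15·2+20=50≡24 → Y
E(4): 15·4+20=80≡2 → C
P(15): 15·15+20=245≡11 → L

YCL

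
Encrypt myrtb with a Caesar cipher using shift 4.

m(12): 12+4=16 → q
y(24): 24+4=28≡2 → c
r(17): 17+4=21 → v
t(19): 19+4=23 → x
b(1): 1+4=5 → f

qcvxf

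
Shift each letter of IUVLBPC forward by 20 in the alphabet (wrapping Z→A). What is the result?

COPFVJW

I(8): 8+20=28≡2 → C
U(20): 20+20=40≡14 → O
V(21): 21+20=41≡15 → P
L(11): 11+20=31≡5 → F
B(1): 1+20=21 → V
P(15): 15+20=35≡9 → J
C(2): 2+20=22 → W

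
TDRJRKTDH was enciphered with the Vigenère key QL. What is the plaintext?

DSBYBZDSR

Repeat the key across the ciphertext: QLQLQLQLQ
T(19)−Q(16): 3 → D
D(3)−L(11): -8≡18 → S
R(17)−Q(16): 1 → B
J(9)−L(11): -2≡24 → Y
R(17)−Q(16): 1 → B
K(10)−L(11): -1≡25 → Z
T(19)−Q(16): 3 → D
D(3)−L(11): -8≡18 → S
H(7)−Q(16): -9≡17 → R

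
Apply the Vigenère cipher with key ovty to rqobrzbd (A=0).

flhzfuub

Repeat the key across the message: ovtyovty
r(17)+o(14): 31≡5 → f
q(16)+v(21): 37≡11 → l
o(14)+t(19): 33≡7 → h
b(1)+y(24): 25 → z
r(17)+o(14): 31≡5 → f
z(25)+v(21): 46≡20 → u
b(1)+t(19): 20 → u
d(3)+y(24): 27≡1 → b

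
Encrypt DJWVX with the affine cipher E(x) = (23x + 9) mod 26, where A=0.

AIVYS

D(3): 23·3+9=78≡0 → A
J(9): 23·9+9=216≡8 → I
W(22): 23·22+9=515≡21 → V
V(21): 23·21+9=492≡24 → Y
X(23): 23·23+9=538≡18 → S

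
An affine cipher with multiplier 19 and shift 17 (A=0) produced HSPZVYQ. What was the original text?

The inverse of 19 mod 26 is 11, since 19·11=209≡1. Apply D(y)=11·(y−17) mod 26:
H(7): 11·(7−17)=-110≡20 → U
S(18): 11·(18−17)=11 → L
P(15): 11·(15−17)=-22≡4 → E
Z(25): 11·(25−17)=88≡10 → K
V(21): 11·(21−17)=44≡18 → S
Y(24): 11·(24−17)=77≡25 → Z
Q(16): 11·(16−17)=-11≡15 → P

ULEKSZP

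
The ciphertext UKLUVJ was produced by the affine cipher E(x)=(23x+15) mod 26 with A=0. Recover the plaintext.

The inverse of 23 mod 26 is 17, since 23·17=391≡1. Apply D(y)=17·(y−15) mod 26:
U(20): 17·(20−15)=85≡7 → H
K(10): 17·(10−15)=-85≡19 → T
L(11): 17·(11−15)=-68≡10 → K
U(20): 17·(20−15)=85≡7 → H
V(21): 17·(21−15)=102≡24 → Y
J(9): 17·(9−15)=-102≡2 → C

HTKHYC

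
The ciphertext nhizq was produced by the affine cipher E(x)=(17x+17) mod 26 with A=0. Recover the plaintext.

The inverse of 17 mod 26 is 23, since 17·23=391≡1. Apply D(y)=23·(y−17) mod 26:
n(13): 23·(13−17)=-92≡12 → m
h(7): 23·(7−17)=-230≡4 → e
i(8): 23·(8−17)=-207≡1 → b
z(25): 23·(25−17)=184≡2 → c
q(16): 23·(16−17)=-23≡3 → d

mebcd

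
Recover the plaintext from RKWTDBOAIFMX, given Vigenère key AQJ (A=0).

Repeat the key across the ciphertext: AQJAQJAQJAQJ
R(17)−A(0): 17 → R
K(10)−Q(16): -6≡20 → U
W(22)−J(9): 13 → N
T(19)−A(0): 19 → T
D(3)−Q(16): -13≡13 → N
B(1)−J(9): -8≡18 → S
O(14)−A(0): 14 → O
A(0)−Q(16): -16≡10 → K
I(8)−J(9): -1≡25 → Z
F(5)−A(0): 5 → F
M(12)−Q(16): -4≡22 → W
X(23)−J(9): 14 → O

RUNTNSOKZFWO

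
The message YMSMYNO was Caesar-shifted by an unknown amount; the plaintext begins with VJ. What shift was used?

3

From the crib: Y(24)−V(21)=3, so the shift is 3.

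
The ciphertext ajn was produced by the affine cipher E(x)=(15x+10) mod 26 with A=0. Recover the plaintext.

The inverse of 15 mod 26 is 7, since 15·7=105≡1. Apply D(y)=7·(y−10) mod 26:
a(0): 7·(0−10)=-70≡8 → i
j(9): 7·(9−10)=-7≡19 → t
n(13): 7·(13−10)=21 → v

itv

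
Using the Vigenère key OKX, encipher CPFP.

QZCD

Repeat the key across the message: OKXO
C(2)+O(14): 16 → Q
P(15)+K(10): 25 → Z
F(5)+X(23): 28≡2 → C
P(15)+O(14): 29≡3 → D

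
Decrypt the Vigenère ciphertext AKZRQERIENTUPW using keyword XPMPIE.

DVNCIAUTSYLQSH

Repeat the key across the ciphertext: XPMPIEXPMPIEXP
A(0)−X(23): -23≡3 → D
K(10)−P(15): -5≡21 → V
Z(25)−M(12): 13 → N
R(17)−P(15): 2 → C
Q(16)−I(8): 8 → I
E(4)−E(4): 0 → A
R(17)−X(23): -6≡20 → U
I(8)−P(15): -7≡19 → T
E(4)−M(12): -8≡18 → S
N(13)−P(15): -2≡24 → Y
T(19)−I(8): 11 → L
U(20)−E(4): 16 → Q
P(15)−X(23): -8≡18 → S
W(22)−P(15): 7 → H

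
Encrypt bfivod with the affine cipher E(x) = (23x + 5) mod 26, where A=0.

cqhupw

b(1): 23·1+5=28≡2 → c
f(5): 23·5+5=120≡16 → q
i(8): 23·8+5=189≡7 → h
v(21): 23·21+5=488≡20 → u
o(14): 23·14+5=327≡15 → p
d(3): 23·3+5=74≡22 → w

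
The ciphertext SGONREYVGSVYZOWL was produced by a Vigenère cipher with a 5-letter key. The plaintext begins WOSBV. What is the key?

Subtract each crib letter from the matching ciphertext letter (mod 26):
S(18)−W(22)=-4≡22 → W
G(6)−O(14)=-8≡18 → S
O(14)−S(18)=-4≡22 → W
N(13)−B(1)=12 → M
R(17)−V(21)=-4≡22 → W

WSWMW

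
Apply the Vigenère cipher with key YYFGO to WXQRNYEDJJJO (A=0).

UVVXBWCIPXHM

Repeat the key across the message: YYFGOYYFGOYY
W(22)+Y(24): 46≡20 → U
X(23)+Y(24): 47≡21 → V
Q(16)+F(5): 21 → V
R(17)+G(6): 23 → X
N(13)+O(14): 27≡1 → B
Y(24)+Y(24): 48≡22 → W
E(4)+Y(24): 28≡2 → C
D(3)+F(5): 8 → I
J(9)+G(6): 15 → P
J(9)+O(14): 23 → X
J(9)+Y(24): 33≡7 → H
O(14)+Y(24): 38≡12 → M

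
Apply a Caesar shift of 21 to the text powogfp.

p(15): 15+21=36≡10 → k
o(14): 14+21=35≡9 → j
w(22): 22+21=43≡17 → r
o(14): 14+21=35≡9 → j
g(6): 6+21=27≡1 → b
f(5): 5+21=26≡0 → a
p(15): 15+21=36≡10 → k

kjrjbak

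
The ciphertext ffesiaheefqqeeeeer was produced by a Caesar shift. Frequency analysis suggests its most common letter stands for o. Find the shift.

16

The most frequent ciphertext letter is e (appears 8 times).
e is position 4; o is position 14.
Shift = -10≡16.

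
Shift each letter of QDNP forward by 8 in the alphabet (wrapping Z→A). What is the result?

YLVX

Q(16): 16+8=24 → Y
D(3): 3+8=11 → L
N(13): 13+8=21 → V
P(15): 15+8=23 → X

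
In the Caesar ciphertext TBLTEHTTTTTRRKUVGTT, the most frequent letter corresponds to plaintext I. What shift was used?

11

The most frequent ciphertext letter is T (appears 9 times).
T is position 19; I is position 8.
Shift = 11.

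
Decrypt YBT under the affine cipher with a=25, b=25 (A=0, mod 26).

The inverse of 25 mod 26 is 25, since 25·25=625≡1. Apply D(y)=25·(y−25) mod 26:
Y(24): 25·(24−25)=-25≡1 → B
B(1): 25·(1−25)=-600≡24 → Y
T(19): 25·(19−25)=-150≡6 → G

BYG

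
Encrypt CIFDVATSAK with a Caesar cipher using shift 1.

C(2): 2+1=3 → D
I(8): 8+1=9 → J
F(5): 5+1=6 → G
D(3): 3+1=4 → E
V(21): 21+1=22 → W
A(0): 0+1=1 → B
T(19): 19+1=20 → U
S(18): 18+1=19 → T
A(0): 0+1=1 → B
K(10): 10+1=11 → L

DJGEWBUTBL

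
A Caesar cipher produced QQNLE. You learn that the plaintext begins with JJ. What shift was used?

7

From the crib: Q(16)−J(9)=7, so the shift is 7.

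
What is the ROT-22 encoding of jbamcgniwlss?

j(9): 9+22=31≡5 → f
b(1): 1+22=23 → x
a(0): 0+22=22 → w
m(12): 12+22=34≡8 → i
c(2): 2+22=24 → y
g(6): 6+22=28≡2 → c
n(13): 13+22=35≡9 → j
i(8): 8+22=30≡4 → e
w(22): 22+22=44≡18 → s
l(11): 11+22=33≡7 → h
s(18): 18+22=40≡14 → o
s(18): 18+22=40≡14 → o

fxwiycjeshoo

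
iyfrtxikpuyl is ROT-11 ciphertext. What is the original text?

i(8): 8−11=-3≡23 → x
y(24): 24−11=13 → n
f(5): 5−11=-6≡20 → u
r(17): 17−11=6 → g
t(19): 19−11=8 → i
x(23): 23−11=12 → m
i(8): 8−11=-3≡23 → x
k(10): 10−11=-1≡25 → z
p(15): 15−11=4 → e
u(20): 20−11=9 → j
y(24): 24−11=13 → n
l(11): 11−11=0 → a

xnugimxzejna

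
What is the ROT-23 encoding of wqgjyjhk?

w(22): 22+23=45≡19 → t
q(16): 16+23=39≡13 → n
g(6): 6+23=29≡3 → d
j(9): 9+23=32≡6 → g
y(24): 24+23=47≡21 → v
j(9): 9+23=32≡6 → g
h(7): 7+23=30≡4 → e
k(10): 10+23=33≡7 → h

tndgvgeh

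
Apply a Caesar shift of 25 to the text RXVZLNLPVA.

QWUYKMKOUZ

R(17): 17+25=42≡16 → Q
X(23): 23+25=48≡22 → W
V(21): 21+25=46≡20 → U
Z(25): 25+25=50≡24 → Y
L(11): 11+25=36≡10 → K
N(13): 13+25=38≡12 → M
L(11): 11+25=36≡10 → K
P(15): 15+25=40≡14 → O
V(21): 21+25=46≡20 → U
A(0): 0+25=25 → Z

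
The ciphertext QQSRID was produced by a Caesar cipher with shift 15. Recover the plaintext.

Q(16): 16−15=1 → B
Q(16): 16−15=1 → B
S(18): 18−15=3 → D
R(17): 17−15=2 → C
I(8): 8−15=-7≡19 → T
D(3): 3−15=-12≡14 → O

BBDCTO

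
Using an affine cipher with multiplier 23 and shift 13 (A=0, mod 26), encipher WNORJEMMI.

W(22): 23·22+13=519≡25 → Z
N(13): 23·13+13=312≡0 → A
O(14): 23·14+13=335≡23 → X
R(17): 23·17+13=404≡14 → O
J(9): 23·9+13=220≡12 → M
E(4): 23·4+13=105≡1 → B
M(12): 23·12+13=289≡3 → D
M(12): 23·12+13=289≡3 → D
I(8): 23·8+13=197≡15 → P

ZAXOMBDDP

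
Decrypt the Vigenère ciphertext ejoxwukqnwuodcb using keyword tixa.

Repeat the key across the ciphertext: tixatixatixatix
e(4)−t(19): -15≡11 → l
j(9)−i(8): 1 → b
o(14)−x(23): -9≡17 → r
x(23)−a(0): 23 → x
w(22)−t(19): 3 → d
u(20)−i(8): 12 → m
k(10)−x(23): -13≡13 → n
q(16)−a(0): 16 → q
n(13)−t(19): -6≡20 → u
w(22)−i(8): 14 → o
u(20)−x(23): -3≡23 → x
o(14)−a(0): 14 → o
d(3)−t(19): -16≡10 → k
c(2)−i(8): -6≡20 → u
b(1)−x(23): -22≡4 → e

lbrxdmnquoxokue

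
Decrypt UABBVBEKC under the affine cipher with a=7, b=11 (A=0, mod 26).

The inverse of 7 mod 26 is 15, since 7·15=105≡1. Apply D(y)=15·(y−11) mod 26:
U(20): 15·(20−11)=135≡5 → F
A(0): 15·(0−11)=-165≡17 → R
B(1): 15·(1−11)=-150≡6 → G
B(1): 15·(1−11)=-150≡6 → G
V(21): 15·(21−11)=150≡20 → U
B(1): 15·(1−11)=-150≡6 → G
E(4): 15·(4−11)=-105≡25 → Z
K(10): 15·(10−11)=-15≡11 → L
C(2): 15·(2−11)=-135≡21 → V

FRGGUGZLV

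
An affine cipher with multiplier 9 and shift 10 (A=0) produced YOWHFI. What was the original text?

The inverse of 9 mod 26 is 3, since 9·3=27≡1. Apply D(y)=3·(y−10) mod 26:
Y(24): 3·(24−10)=42≡16 → Q
O(14): 3·(14−10)=12 → M
W(22): 3·(22−10)=36≡10 → K
H(7): 3·(7−10)=-9≡17 → R
F(5): 3·(5−10)=-15≡11 → L
I(8): 3·(8−10)=-6≡20 → U

QMKRLU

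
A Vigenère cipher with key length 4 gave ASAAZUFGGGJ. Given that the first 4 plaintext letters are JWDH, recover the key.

Subtract each crib letter from the matching ciphertext letter (mod 26):
A(0)−J(9)=-9≡17 → R
S(18)−W(22)=-4≡22 → W
A(0)−D(3)=-3≡23 → X
A(0)−H(7)=-7≡19 → T

RWXT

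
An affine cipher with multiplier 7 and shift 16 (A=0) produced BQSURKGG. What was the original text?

The inverse of 7 mod 26 is 15, since 7·15=105≡1. Apply D(y)=15·(y−16) mod 26:
B(1): 15·(1−16)=-225≡9 → J
Q(16): 15·(16−16)=0 → A
S(18): 15·(18−16)=30≡4 → E
U(20): 15·(20−16)=60≡8 → I
R(17): 15·(17−16)=15 → P
K(10): 15·(10−16)=-90≡14 → O
G(6): 15·(6−16)=-150≡6 → G
G(6): 15·(6−16)=-150≡6 → G

JAEIPOGG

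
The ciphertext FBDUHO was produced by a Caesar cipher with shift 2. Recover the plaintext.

DZBSFM

F(5): 5−2=3 → D
B(1): 1−2=-1≡25 → Z
D(3): 3−2=1 → B
U(20): 20−2=18 → S
H(7): 7−2=5 → F
O(14): 14−2=12 → M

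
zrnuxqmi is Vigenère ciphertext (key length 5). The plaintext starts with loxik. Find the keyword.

odqmn

Subtract each crib letter from the matching ciphertext letter (mod 26):
z(25)−l(11)=14 → o
r(17)−o(14)=3 → d
n(13)−x(23)=-10≡16 → q
u(20)−i(8)=12 → m
x(23)−k(10)=13 → n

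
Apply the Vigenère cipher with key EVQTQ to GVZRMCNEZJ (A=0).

KQPKCGIUSZ

Repeat the key across the message: EVQTQEVQTQ
G(6)+E(4): 10 → K
V(21)+V(21): 42≡16 → Q
Z(25)+Q(16): 41≡15 → P
R(17)+T(19): 36≡10 → K
M(12)+Q(16): 28≡2 → C
C(2)+E(4): 6 → G
N(13)+V(21): 34≡8 → I
E(4)+Q(16): 20 → U
Z(25)+T(19): 44≡18 → S
J(9)+Q(16): 25 → Z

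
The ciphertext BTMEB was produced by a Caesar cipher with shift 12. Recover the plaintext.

B(1): 1−12=-11≡15 → P
T(19): 19−12=7 → H
M(12): 12−12=0 → A
E(4): 4−12=-8≡18 → S
B(1): 1−12=-11≡15 → P

PHASP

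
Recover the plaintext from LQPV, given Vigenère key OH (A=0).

XJBO

Repeat the key across the ciphertext: OHOH
L(11)−O(14): -3≡23 → X
Q(16)−H(7): 9 → J
P(15)−O(14): 1 → B
V(21)−H(7): 14 → O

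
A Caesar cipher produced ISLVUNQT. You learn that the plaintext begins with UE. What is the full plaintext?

UEXHGZCF

From the crib: I(8)−U(20)=-12≡14, so the shift is 14.
Subtract 14 from each ciphertext letter:
I(8): 8−14=-6≡20 → U
S(18): 18−14=4 → E
L(11): 11−14=-3≡23 → X
V(21): 21−14=7 → H
U(20): 20−14=6 → G
N(13): 13−14=-1≡25 → Z
Q(16): 16−14=2 → C
T(19): 19−14=5 → F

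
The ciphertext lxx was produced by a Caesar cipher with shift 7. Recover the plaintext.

l(11): 11−7=4 → e
x(23): 23−7=16 → q
x(23): 23−7=16 → q

eqq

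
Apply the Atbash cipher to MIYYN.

NRBBM

M(12) → N(13)
I(8) → R(17)
Y(24) → B(1)
Y(24) → B(1)
N(13) → M(12)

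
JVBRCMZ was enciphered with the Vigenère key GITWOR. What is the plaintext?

DNIVOVT

Repeat the key across the ciphertext: GITWORG
J(9)−G(6): 3 → D
V(21)−I(8): 13 → N
B(1)−T(19): -18≡8 → I
R(17)−W(22): -5≡21 → V
C(2)−O(14): -12≡14 → O
M(12)−R(17): -5≡21 → V
Z(25)−G(6): 19 → T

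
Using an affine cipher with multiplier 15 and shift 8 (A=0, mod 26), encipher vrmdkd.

ldgbcb

v(21): 15·21+8=323≡11 → l
r(17): 15·17+8=263≡3 → d
m(12): 15·12+8=188≡6 → g
d(3): 15·3+8=53≡1 → b
k(10): 15·10+8=158≡2 → c
d(3): 15·3+8=53≡1 → b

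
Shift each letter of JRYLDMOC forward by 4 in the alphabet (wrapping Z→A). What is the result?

J(9): 9+4=13 → N
R(17): 17+4=21 → V
Y(24): 24+4=28≡2 → C
L(11): 11+4=15 → P
D(3): 3+4=7 → H
M(12): 12+4=16 → Q
O(14): 14+4=18 → S
C(2): 2+4=6 → G

NVCPHQSG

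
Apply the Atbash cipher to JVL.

J(9) → Q(16)
V(21) → E(4)
L(11) → O(14)

QEO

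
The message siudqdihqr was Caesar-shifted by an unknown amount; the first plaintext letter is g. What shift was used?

12

From the crib: s(18)−g(6)=12, so the shift is 12.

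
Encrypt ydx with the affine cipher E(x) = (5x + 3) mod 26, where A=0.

tso

y(24): 5·24+3=123≡19 → t
d(3): 5·3+3=18 → s
x(23): 5·23+3=118≡14 → o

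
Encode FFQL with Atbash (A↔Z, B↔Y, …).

F(5) → U(20)
F(5) → U(20)
Q(16) → J(9)
L(11) → O(14)

UUJO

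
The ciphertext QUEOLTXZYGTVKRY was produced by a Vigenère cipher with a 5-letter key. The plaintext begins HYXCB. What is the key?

JWHMK

Subtract each crib letter from the matching ciphertext letter (mod 26):
Q(16)−H(7)=9 → J
U(20)−Y(24)=-4≡22 → W
E(4)−X(23)=-19≡7 → H
O(14)−C(2)=12 → M
L(11)−B(1)=10 → K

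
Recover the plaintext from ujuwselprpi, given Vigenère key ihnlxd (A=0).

mchlvbdieel

Repeat the key across the ciphertext: ihnlxdihnlx
u(20)−i(8): 12 → m
j(9)−h(7): 2 → c
u(20)−n(13): 7 → h
w(22)−l(11): 11 → l
s(18)−x(23): -5≡21 → v
e(4)−d(3): 1 → b
l(11)−i(8): 3 → d
p(15)−h(7): 8 → i
r(17)−n(13): 4 → e
p(15)−l(11): 4 → e
i(8)−x(23): -15≡11 → l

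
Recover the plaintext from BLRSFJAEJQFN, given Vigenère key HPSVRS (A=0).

Repeat the key across the ciphertext: HPSVRSHPSVRS
B(1)−H(7): -6≡20 → U
L(11)−P(15): -4≡22 → W
R(17)−S(18): -1≡25 → Z
S(18)−V(21): -3≡23 → X
F(5)−R(17): -12≡14 → O
J(9)−S(18): -9≡17 → R
A(0)−H(7): -7≡19 → T
E(4)−P(15): -11≡15 → P
J(9)−S(18): -9≡17 → R
Q(16)−V(21): -5≡21 → V
F(5)−R(17): -12≡14 → O
N(13)−S(18): -5≡21 → V

UWZXORTPRVOV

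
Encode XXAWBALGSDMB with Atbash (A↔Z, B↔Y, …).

CCZDYZOTHWNY

X(23) → C(2)
X(23) → C(2)
A(0) → Z(25)
W(22) → D(3)
B(1) → Y(24)
A(0) → Z(25)
L(11) → O(14)
G(6) → T(19)
S(18) → H(7)
D(3) → W(22)
M(12) → N(13)
B(1) → Y(24)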